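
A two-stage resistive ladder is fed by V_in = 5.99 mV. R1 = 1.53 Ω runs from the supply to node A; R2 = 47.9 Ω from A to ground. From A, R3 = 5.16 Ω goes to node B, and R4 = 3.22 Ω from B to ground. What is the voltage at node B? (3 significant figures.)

V_B ≈ 1.90 mV

Looking into the second stage from A: R3 + R4 = 8.380 Ω appears in parallel with R2.
Effective lower resistance at A: R2 ‖ 8.380 = 7.132 Ω.
First divider: V_A = V_in · 7.132/(1.53 + 7.132) = 4.932 mV.
Stage 2 is unloaded, so V_B = V_A · R4/(R3+R4) = 4.932 × 3.22/8.380 = 1.895 mV.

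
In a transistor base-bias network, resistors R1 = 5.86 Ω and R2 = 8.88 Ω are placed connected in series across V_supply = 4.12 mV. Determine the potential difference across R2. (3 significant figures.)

Total series resistance ΣR = 5.86 + 8.88 = 14.74 Ω.
V = V_supply · R/ΣR = 4.12 × 0.6024 = 2.482 mV.

V ≈ 2.48 mV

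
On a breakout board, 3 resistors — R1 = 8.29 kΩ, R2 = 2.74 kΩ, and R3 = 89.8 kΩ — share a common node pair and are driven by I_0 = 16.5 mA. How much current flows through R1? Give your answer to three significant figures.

Total conductance ΣG = 1/8.29 + 1/2.74 + 1/89.8 = 0.4967 (units of 1/kΩ).
Current divider: I(R1) = I_0 · G_k/ΣG = 16.5 × (0.1206/0.4967) = 16.5 × 0.2428 = 4.007 mA.

I ≈ 4.01 mA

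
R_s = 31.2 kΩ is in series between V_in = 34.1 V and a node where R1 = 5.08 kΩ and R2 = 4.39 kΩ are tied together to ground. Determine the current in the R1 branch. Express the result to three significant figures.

I ≈ 0.471 mA

Equivalent of the parallel group: R_p = 2.355 kΩ.
Node voltage V_A = V_in · R_p/(R_s + R_p) = 34.1 × 0.07018 = 2.393 V.
I(R1) = V_A / R1 = 2.393/5.08 = 0.4711 mA.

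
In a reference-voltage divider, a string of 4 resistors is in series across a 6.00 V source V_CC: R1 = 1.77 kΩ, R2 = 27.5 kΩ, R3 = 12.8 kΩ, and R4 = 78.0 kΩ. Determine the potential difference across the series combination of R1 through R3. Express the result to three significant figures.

Series total: ΣR = 1.77 + 27.5 + 12.8 + 78.0 = 120.1 kΩ.
R_{R1..R3} = 1.77 + 27.5 + 12.8 = 42.07 kΩ.
Voltage divider: V = V_CC · (42.07 / 120.1) = 6.00 × 0.3504 = 2.102 V.

V ≈ 2.10 V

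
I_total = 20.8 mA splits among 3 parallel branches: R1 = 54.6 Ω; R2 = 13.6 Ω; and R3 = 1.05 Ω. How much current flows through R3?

I ≈ 19.0 mA

Total conductance ΣG = 1/54.6 + 1/13.6 + 1/1.05 = 1.044 (units of 1/Ω).
R3 takes the fraction G_k/ΣG = 0.9524/1.044 = 0.9120, so I = 20.8 × 0.9120 = 18.97 mA.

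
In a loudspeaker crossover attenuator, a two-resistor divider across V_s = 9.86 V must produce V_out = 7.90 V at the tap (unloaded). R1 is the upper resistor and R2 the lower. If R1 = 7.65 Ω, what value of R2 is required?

Required fraction k = V_out/V_s = 0.8012.
R2 = R1 · 0.8012/(1 − 0.8012) = 30.83 Ω.

R2 ≈ 30.8 Ω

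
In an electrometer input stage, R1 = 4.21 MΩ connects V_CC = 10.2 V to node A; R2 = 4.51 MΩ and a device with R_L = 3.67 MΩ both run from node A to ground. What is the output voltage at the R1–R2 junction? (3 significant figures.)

V_out ≈ 3.31 V

The load sits in parallel with R2, giving an effective lower resistance R2' = R2·R_L/(R2+R_L) = 2.023 MΩ.
Then V_out = V_CC · R2'/(R1 + R2') = 10.2 × 2.023/6.233 = 3.311 V.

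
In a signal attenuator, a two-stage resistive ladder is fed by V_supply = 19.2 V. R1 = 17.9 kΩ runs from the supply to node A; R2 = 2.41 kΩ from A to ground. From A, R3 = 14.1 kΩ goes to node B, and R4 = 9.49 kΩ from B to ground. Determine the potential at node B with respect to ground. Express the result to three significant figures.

V_B ≈ 0.841 V

Looking into the second stage from A: R3 + R4 = 23.59 kΩ appears in parallel with R2.
R2 ‖ (R3+R4) = 2.187 kΩ.
So V_A = 19.2 × 0.1089 = 2.090 V.
Stage 2 is unloaded, so V_B = V_A · R4/(R3+R4) = 2.090 × 9.49/23.59 = 0.8408 V.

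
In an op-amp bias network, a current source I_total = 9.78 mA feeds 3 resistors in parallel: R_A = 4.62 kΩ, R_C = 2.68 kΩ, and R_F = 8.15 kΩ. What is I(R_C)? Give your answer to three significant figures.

I ≈ 5.12 mA

Conductances: ΣG = 1/4.62 + 1/2.68 + 1/8.15 = 0.7123 (1/kΩ).
By the current-divider rule, I = I_total · G_k/ΣG = 9.78 × 0.5239 = 5.123 mA.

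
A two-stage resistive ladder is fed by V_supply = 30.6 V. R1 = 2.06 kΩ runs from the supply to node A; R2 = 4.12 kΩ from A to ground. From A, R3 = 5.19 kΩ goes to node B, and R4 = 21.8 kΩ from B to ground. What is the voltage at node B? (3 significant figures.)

V_B ≈ 15.7 V

Looking into the second stage from A: R3 + R4 = 26.99 kΩ appears in parallel with R2.
Effective lower resistance at A: R2 ‖ 26.99 = 3.574 kΩ.
V_A = 30.6 × 3.574/(2.06 + 3.574) = 19.41 V.
V_B = V_A × 0.8077 = 15.68 V.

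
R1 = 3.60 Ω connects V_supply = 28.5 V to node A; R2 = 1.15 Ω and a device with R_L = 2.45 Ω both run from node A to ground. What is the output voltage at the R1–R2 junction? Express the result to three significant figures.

The load sits in parallel with R2, giving an effective lower resistance R2' = R2·R_L/(R2+R_L) = 0.7826 Ω.
Then V_out = V_supply · R2'/(R1 + R2') = 28.5 × 0.7826/4.383 = 5.089 V.

V_out ≈ 5.09 V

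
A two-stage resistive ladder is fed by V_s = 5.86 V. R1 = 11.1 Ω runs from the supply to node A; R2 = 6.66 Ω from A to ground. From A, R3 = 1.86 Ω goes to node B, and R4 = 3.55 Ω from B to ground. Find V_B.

Looking into the second stage from A: R3 + R4 = 5.410 Ω appears in parallel with R2.
R2 ‖ (R3+R4) = 2.985 Ω.
So V_A = 5.86 × 0.2119 = 1.242 V.
V_B = V_A × 0.6562 = 0.8150 V.

V_B ≈ 0.815 V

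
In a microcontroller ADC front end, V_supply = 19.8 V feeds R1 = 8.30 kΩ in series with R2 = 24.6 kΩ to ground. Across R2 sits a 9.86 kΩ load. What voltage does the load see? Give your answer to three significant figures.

First combine the lower leg with the load: R2 ‖ R_L = 7.039 kΩ.
Now apply the divider: V_out = 19.8 × 0.4589 = 9.086 V.
(Unloaded it would be 14.8 V; the load pulls it down.)

V_out ≈ 9.09 V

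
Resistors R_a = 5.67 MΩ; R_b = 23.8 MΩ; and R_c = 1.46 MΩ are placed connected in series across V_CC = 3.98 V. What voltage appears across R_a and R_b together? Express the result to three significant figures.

V ≈ 3.79 V

ΣR = 5.67 + 23.8 + 1.46 = 30.93 MΩ.
R_{R_a..R_b} = 5.67 + 23.8 = 29.47 MΩ.
Voltage divider: V = V_CC · (29.47 / 30.93) = 3.98 × 0.9528 = 3.792 V.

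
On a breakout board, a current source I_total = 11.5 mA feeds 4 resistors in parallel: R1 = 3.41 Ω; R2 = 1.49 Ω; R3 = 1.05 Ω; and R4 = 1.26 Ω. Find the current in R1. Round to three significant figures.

Conductances: ΣG = 1/3.41 + 1/1.49 + 1/1.05 + 1/1.26 = 2.710 (1/Ω).
Current divider: I(R1) = I_total · G_k/ΣG = 11.5 × (0.2933/2.710) = 11.5 × 0.1082 = 1.244 mA.

I ≈ 1.24 mA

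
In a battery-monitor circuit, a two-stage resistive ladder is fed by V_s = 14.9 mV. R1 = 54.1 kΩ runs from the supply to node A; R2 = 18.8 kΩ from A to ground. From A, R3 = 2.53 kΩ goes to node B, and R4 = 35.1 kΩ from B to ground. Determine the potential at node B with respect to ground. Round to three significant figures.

Node A sees R2 in parallel with the series input of stage 2, R3 + R4 = 37.63 kΩ.
R2 ‖ (R3+R4) = 12.54 kΩ.
V_A = 14.9 × 12.54/(54.1 + 12.54) = 2.803 mV.
V_B = V_A × 0.9328 = 2.615 mV.

V_B ≈ 2.61 mV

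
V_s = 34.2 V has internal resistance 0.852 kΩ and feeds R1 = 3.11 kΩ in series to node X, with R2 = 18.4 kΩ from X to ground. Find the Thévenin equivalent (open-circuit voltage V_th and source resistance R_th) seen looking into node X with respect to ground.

R1' = 0.852 + 3.11 = 3.962 kΩ (source resistance + R1).
V_th is the unloaded tap voltage: V_s · R2/(R1'+R2) = 34.2 × 0.8228 = 28.14 V.
Looking into X with the source shorted: R_th = R1'·R2/(R1'+R2) = 3.962 × 18.4/22.36 = 3.260 kΩ.

V_th ≈ 28.1 V, R_th ≈ 3.26 kΩ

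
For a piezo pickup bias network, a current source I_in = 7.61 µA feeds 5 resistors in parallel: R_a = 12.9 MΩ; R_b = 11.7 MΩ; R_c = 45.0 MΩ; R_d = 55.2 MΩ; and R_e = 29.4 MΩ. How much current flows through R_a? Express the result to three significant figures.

Conductances: ΣG = 1/12.9 + 1/11.7 + 1/45.0 + 1/55.2 + 1/29.4 = 0.2373 (1/MΩ).
By the current-divider rule, I = I_in · G_k/ΣG = 7.61 × 0.3266 = 2.486 µA.

I ≈ 2.49 µA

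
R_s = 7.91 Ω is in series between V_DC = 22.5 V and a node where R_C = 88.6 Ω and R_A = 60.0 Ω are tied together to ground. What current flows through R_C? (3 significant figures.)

I ≈ 0.208 A

Parallel bank: R_p = 1/(1/88.6 + 1/60.0) = 35.77 Ω.
Node voltage V_A = V_DC · R_p/(R_s + R_p) = 22.5 × 0.8189 = 18.43 V.
Branch current I = V_A/R_C = 18.43/88.6 = 0.2080 A.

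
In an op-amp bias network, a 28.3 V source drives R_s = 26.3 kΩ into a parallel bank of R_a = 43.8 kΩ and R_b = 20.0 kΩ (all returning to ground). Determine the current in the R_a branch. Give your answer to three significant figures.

Parallel bank: R_p = 1/(1/43.8 + 1/20.0) = 13.73 kΩ.
V_A = 28.3 × 13.73/40.03 = 9.707 V.
Branch current I = V_A/R_a = 9.707/43.8 = 0.2216 mA.

I ≈ 0.222 mA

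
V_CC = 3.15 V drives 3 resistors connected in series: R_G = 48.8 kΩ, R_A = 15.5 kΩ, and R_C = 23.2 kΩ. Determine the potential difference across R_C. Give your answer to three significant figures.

V ≈ 0.835 V

Total series resistance ΣR = 48.8 + 15.5 + 23.2 = 87.50 kΩ.
Voltage divider: V = V_CC · (23.20 / 87.50) = 3.15 × 0.2651 = 0.8352 V.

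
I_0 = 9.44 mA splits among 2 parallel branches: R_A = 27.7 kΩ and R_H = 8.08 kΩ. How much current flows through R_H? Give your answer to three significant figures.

For two parallel branches, I_k = I_0 · (other R)/(sum of R).
So I = 9.44 × 27.7/35.78 = 7.308 mA.

I ≈ 7.31 mA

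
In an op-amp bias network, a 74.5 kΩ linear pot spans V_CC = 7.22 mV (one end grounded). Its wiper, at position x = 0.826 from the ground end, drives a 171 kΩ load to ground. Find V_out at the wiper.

Split the track: R_lower = x·R_p = 61.54 kΩ, R_upper = (1−x)·R_p = 12.96 kΩ.
Lower segment in parallel with the load: 61.54 ‖ 171 = 45.25 kΩ.
Loaded-divider output: V_out = 7.22 × 0.7773 = 5.612 mV.

V_out ≈ 5.61 mV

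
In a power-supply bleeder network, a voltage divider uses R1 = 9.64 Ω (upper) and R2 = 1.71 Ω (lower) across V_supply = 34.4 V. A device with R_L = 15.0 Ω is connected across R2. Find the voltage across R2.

First combine the lower leg with the load: R2 ‖ R_L = 1.535 Ω.
Then V_out = V_supply · R2'/(R1 + R2') = 34.4 × 1.535/11.18 = 4.725 V.

V_out ≈ 4.73 V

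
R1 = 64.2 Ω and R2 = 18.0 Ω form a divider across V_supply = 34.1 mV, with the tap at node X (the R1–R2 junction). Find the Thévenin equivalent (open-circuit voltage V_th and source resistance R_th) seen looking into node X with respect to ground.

V_th is the unloaded tap voltage: V_supply · R2/(R1+R2) = 34.1 × 0.2190 = 7.467 mV.
Zeroing V_supply shorts the top of R1 to ground, so R_th = R1 ‖ R2 = 14.06 Ω.

V_th ≈ 7.47 mV, R_th ≈ 14.1 Ω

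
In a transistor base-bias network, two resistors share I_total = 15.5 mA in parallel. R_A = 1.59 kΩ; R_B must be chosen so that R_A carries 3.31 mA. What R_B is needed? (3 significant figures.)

R_B ≈ 0.432 kΩ

The fraction through R_A equals R_B/(R_A+R_B).
With f = 0.2135, R_B = R_A · f/(1−f) = 1.59 × 0.2715 = 0.4317 kΩ.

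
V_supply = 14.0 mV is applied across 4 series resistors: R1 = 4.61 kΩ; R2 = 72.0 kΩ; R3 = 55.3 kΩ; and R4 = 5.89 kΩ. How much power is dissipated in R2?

The common current is I = 14.0/137.8 = 0.1016 µA.
V(R2) = I·R = 7.315 mV; P = V·I = 7.315 × 0.1016 = 0.7432 nW.

P ≈ 0.743 nW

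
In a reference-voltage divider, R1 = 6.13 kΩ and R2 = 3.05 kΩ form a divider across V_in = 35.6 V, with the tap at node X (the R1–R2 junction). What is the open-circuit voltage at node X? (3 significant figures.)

V_th is the unloaded tap voltage: V_in · R2/(R1+R2) = 35.6 × 0.3322 = 11.83 V.

V_th ≈ 11.8 V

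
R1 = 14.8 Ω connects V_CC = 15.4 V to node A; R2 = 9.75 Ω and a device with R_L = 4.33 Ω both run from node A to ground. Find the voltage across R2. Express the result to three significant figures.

V_out ≈ 2.59 V

The load sits in parallel with R2, giving an effective lower resistance R2' = R2·R_L/(R2+R_L) = 2.998 Ω.
Voltage divider with the loaded lower leg: V_out = 15.4 × 2.998/(14.8 + 2.998) = 15.4 × 0.1685 = 2.594 V.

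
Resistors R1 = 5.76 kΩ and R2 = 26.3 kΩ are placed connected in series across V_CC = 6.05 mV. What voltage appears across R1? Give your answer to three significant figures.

ΣR = 5.76 + 26.3 = 32.06 kΩ.
Voltage divider: V = V_CC · (5.760 / 32.06) = 6.05 × 0.1797 = 1.087 mV.

V ≈ 1.09 mV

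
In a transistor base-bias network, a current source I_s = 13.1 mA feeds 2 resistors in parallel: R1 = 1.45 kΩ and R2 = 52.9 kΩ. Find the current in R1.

I ≈ 12.8 mA

Two-branch current divider: I_k = I_s · R_other/(R_1 + R_2).
So I = 13.1 × 52.9/54.35 = 12.75 mA.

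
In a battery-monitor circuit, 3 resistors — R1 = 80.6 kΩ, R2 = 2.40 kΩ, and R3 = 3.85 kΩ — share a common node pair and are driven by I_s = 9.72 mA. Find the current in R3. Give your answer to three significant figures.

I ≈ 3.67 mA

Conductances: ΣG = 1/80.6 + 1/2.40 + 1/3.85 = 0.6888 (1/kΩ).
Current divider: I(R3) = I_s · G_k/ΣG = 9.72 × (0.2597/0.6888) = 9.72 × 0.3771 = 3.665 mA.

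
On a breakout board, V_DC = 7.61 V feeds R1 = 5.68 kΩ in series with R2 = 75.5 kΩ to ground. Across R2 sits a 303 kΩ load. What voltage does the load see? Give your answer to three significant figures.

V_out ≈ 6.96 V

First combine the lower leg with the load: R2 ‖ R_L = 60.44 kΩ.
Then V_out = V_DC · R2'/(R1 + R2') = 7.61 × 60.44/66.12 = 6.956 V.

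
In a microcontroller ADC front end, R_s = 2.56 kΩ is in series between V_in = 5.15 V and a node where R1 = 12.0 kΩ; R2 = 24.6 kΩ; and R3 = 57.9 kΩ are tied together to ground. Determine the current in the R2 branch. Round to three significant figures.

Equivalent of the parallel group: R_p = 7.079 kΩ.
V_A = 5.15 × 7.079/9.639 = 3.782 V.
Branch current I = V_A/R2 = 3.782/24.6 = 0.1538 mA.

I ≈ 0.154 mA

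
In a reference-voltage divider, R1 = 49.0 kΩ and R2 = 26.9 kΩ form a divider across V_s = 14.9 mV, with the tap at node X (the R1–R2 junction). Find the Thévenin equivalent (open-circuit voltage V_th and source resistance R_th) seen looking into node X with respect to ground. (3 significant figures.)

V_th is the unloaded tap voltage: V_s · R2/(R1+R2) = 14.9 × 0.3544 = 5.281 mV.
Looking into X with the source shorted: R_th = R1·R2/(R1+R2) = 49.00 × 26.9/75.90 = 17.37 kΩ.

V_th ≈ 5.28 mV, R_th ≈ 17.4 kΩ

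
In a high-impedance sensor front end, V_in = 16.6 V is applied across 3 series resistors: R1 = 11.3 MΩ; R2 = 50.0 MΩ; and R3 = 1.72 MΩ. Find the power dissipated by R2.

P ≈ 3.47 µW

The common current is I = 16.6/63.02 = 0.2634 µA.
V(R2) = I·R = 13.17 V; P = V·I = 13.17 × 0.2634 = 3.469 µW.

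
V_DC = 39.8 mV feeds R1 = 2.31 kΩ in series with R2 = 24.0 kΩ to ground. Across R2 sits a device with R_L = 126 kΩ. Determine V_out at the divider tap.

V_out ≈ 35.7 mV

The load sits in parallel with R2, giving an effective lower resistance R2' = R2·R_L/(R2+R_L) = 20.16 kΩ.
Then V_out = V_DC · R2'/(R1 + R2') = 39.8 × 20.16/22.47 = 35.71 mV.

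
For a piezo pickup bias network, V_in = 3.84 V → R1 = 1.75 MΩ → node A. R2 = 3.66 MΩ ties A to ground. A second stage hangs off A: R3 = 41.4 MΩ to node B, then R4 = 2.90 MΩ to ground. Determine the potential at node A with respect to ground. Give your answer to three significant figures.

V_A ≈ 2.53 V

The second stage (R3 + R4 = 44.30 MΩ) loads node A in parallel with R2.
Effective lower resistance at A: R2 ‖ 44.30 = 3.381 MΩ.
First divider: V_A = V_in · 3.381/(1.75 + 3.381) = 2.530 V.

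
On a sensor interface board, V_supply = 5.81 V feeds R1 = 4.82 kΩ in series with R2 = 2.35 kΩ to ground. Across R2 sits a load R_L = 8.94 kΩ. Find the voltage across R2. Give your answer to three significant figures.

V_out ≈ 1.62 V

The load sits in parallel with R2, giving an effective lower resistance R2' = R2·R_L/(R2+R_L) = 1.861 kΩ.
Now apply the divider: V_out = 5.81 × 0.2785 = 1.618 V.
(Unloaded it would be 1.90 V; the load pulls it down.)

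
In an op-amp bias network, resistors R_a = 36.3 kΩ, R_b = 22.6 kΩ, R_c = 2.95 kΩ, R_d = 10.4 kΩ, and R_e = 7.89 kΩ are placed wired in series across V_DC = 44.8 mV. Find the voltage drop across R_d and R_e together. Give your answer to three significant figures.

Series total: ΣR = 36.3 + 22.6 + 2.95 + 10.4 + 7.89 = 80.14 kΩ.
R_{R_d..R_e} = 10.4 + 7.89 = 18.29 kΩ.
V = V_DC · R/ΣR = 44.8 × 0.2282 = 10.22 mV.

V ≈ 10.2 mV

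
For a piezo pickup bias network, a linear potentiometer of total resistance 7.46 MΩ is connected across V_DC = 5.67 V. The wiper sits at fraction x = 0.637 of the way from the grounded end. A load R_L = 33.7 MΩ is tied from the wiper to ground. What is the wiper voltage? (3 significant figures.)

Split the track: R_lower = x·R_p = 4.752 MΩ, R_upper = (1−x)·R_p = 2.708 MΩ.
R_L loads the lower segment: effective lower R = 4.165 MΩ.
V_out = 5.67 × 4.165/(2.708 + 4.165) = 3.436 V.

V_out ≈ 3.44 V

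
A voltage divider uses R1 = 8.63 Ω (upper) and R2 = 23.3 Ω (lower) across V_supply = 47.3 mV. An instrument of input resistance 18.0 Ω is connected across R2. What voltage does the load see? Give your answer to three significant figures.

V_out ≈ 25.6 mV

The load sits in parallel with R2, giving an effective lower resistance R2' = R2·R_L/(R2+R_L) = 10.15 Ω.
Now apply the divider: V_out = 47.3 × 0.5406 = 25.57 mV.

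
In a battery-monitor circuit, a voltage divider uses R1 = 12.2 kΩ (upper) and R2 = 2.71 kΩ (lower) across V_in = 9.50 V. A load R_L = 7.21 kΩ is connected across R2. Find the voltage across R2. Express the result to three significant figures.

V_out ≈ 1.32 V

The load sits in parallel with R2, giving an effective lower resistance R2' = R2·R_L/(R2+R_L) = 1.970 kΩ.
Voltage divider with the loaded lower leg: V_out = 9.50 × 1.970/(12.2 + 1.970) = 9.50 × 0.1390 = 1.321 V.
(Unloaded it would be 1.73 V; the load pulls it down.)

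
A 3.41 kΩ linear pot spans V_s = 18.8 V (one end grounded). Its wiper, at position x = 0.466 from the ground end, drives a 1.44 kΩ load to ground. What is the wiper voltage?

Split the track: R_lower = x·R_p = 1.589 kΩ, R_upper = (1−x)·R_p = 1.821 kΩ.
R_L loads the lower segment: effective lower R = 0.7554 kΩ.
Loaded-divider output: V_out = 18.8 × 0.2932 = 5.512 V.

V_out ≈ 5.51 V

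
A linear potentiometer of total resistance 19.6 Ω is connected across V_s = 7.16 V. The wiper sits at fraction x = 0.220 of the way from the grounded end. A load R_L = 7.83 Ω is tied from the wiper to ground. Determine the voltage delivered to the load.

Lower segment x·R_p = 4.312 Ω; upper segment (1−x)·R_p = 15.29 Ω.
(x·R_p) ‖ R_L = 2.781 Ω.
V_out = 7.16 × 2.781/(15.29 + 2.781) = 1.102 V.
(Unloaded: V_out = x·V_s = 1.58 V.)

V_out ≈ 1.10 V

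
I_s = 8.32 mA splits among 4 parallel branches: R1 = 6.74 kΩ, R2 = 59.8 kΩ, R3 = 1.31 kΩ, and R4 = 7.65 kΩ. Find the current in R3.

I ≈ 6.00 mA

Conductances: ΣG = 1/6.74 + 1/59.8 + 1/1.31 + 1/7.65 = 1.059 (1/kΩ).
Current divider: I(R3) = I_s · G_k/ΣG = 8.32 × (0.7634/1.059) = 8.32 × 0.7207 = 5.996 mA.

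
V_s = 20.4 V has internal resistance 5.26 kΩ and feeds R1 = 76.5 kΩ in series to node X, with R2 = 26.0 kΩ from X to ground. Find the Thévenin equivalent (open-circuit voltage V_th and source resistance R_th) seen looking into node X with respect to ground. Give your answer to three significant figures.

V_th ≈ 4.92 V, R_th ≈ 19.7 kΩ

R1' = 5.26 + 76.5 = 81.76 kΩ (source resistance + R1).
V_th is the unloaded tap voltage: V_s · R2/(R1'+R2) = 20.4 × 0.2413 = 4.922 V.
With V_s suppressed (replaced by a short), R_th = R1' ‖ R2 = (81.76 × 26.0)/(81.76 + 26.0) = 19.73 kΩ.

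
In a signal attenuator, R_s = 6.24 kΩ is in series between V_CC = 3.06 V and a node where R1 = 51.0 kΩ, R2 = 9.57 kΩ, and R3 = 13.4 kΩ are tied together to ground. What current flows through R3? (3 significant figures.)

I ≈ 0.102 mA

Equivalent of the parallel group: R_p = 5.032 kΩ.
Node voltage V_A = V_CC · R_p/(R_s + R_p) = 3.06 × 0.4464 = 1.366 V.
I(R3) = V_A / R3 = 1.366/13.4 = 0.1019 mA.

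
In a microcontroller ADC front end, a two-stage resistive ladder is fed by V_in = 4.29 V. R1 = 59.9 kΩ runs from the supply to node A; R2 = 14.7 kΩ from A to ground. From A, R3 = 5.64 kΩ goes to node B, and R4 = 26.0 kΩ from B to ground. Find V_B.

V_B ≈ 0.506 V

Looking into the second stage from A: R3 + R4 = 31.64 kΩ appears in parallel with R2.
R2 ‖ (R3+R4) = 10.04 kΩ.
V_A = 4.29 × 10.04/(59.9 + 10.04) = 0.6157 V.
Stage 2 is unloaded, so V_B = V_A · R4/(R3+R4) = 0.6157 × 26.0/31.64 = 0.5059 V.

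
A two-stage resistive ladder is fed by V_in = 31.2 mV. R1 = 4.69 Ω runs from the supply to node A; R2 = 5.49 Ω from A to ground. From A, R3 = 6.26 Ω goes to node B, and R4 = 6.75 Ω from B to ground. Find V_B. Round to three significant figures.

V_B ≈ 7.31 mV

The second stage (R3 + R4 = 13.01 Ω) loads node A in parallel with R2.
Effective lower resistance at A: R2 ‖ 13.01 = 3.861 Ω.
First divider: V_A = V_in · 3.861/(4.69 + 3.861) = 14.09 mV.
V_B = V_A × 0.5188 = 7.309 mV.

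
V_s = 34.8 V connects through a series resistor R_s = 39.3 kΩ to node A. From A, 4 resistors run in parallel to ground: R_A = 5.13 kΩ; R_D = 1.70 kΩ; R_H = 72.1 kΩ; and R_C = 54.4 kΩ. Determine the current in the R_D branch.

I ≈ 0.619 mA

Equivalent of the parallel group: R_p = 1.226 kΩ.
V_A by voltage divider: V_A = 34.8 × 1.226/(39.3 + 1.226) = 1.053 V.
Branch current I = V_A/R_D = 1.053/1.70 = 0.6195 mA.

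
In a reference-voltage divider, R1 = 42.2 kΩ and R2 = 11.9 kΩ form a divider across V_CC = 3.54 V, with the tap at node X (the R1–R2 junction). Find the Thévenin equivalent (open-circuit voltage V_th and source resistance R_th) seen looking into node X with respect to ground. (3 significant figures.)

V_th ≈ 0.779 V, R_th ≈ 9.28 kΩ

With X open, the divider is unloaded: V_th = 3.54 × 11.9/54.10 = 0.7787 V.
With V_CC suppressed (replaced by a short), R_th = R1 ‖ R2 = (42.20 × 11.9)/(42.20 + 11.9) = 9.282 kΩ.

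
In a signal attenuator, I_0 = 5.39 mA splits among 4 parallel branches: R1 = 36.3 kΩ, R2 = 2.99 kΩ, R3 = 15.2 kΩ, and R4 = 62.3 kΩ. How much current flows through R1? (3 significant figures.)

ΣG = 1/36.3 + 1/2.99 + 1/15.2 + 1/62.3 = 0.4438.
R1 takes the fraction G_k/ΣG = 0.02755/0.4438 = 0.06207, so I = 5.39 × 0.06207 = 0.3345 mA.

I ≈ 0.335 mA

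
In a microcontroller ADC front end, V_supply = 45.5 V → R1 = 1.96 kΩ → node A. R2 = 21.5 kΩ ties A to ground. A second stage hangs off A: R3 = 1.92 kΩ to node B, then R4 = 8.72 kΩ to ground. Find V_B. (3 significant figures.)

V_B ≈ 29.2 V

The second stage (R3 + R4 = 10.64 kΩ) loads node A in parallel with R2.
Effective lower resistance at A: R2 ‖ 10.64 = 7.118 kΩ.
V_A = 45.5 × 7.118/(1.96 + 7.118) = 35.68 V.
V_B = V_A × 0.8195 = 29.24 V.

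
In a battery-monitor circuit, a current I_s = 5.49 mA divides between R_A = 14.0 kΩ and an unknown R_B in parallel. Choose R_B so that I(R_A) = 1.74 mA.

In a two-way split, I_A/I_s = R_B/(R_A + R_B).
With f = 0.3169, R_B = R_A · f/(1−f) = 14.0 × 0.4640 = 6.496 kΩ.

R_B ≈ 6.50 kΩ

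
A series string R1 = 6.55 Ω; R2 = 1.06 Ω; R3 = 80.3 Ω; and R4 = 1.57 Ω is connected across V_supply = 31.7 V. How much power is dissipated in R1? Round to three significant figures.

ΣR = 89.48 Ω → I = 31.7/89.48 = 0.3543 A.
V(R1) = I·R = 2.320 V; P = V·I = 2.320 × 0.3543 = 0.8221 W.

P ≈ 0.822 W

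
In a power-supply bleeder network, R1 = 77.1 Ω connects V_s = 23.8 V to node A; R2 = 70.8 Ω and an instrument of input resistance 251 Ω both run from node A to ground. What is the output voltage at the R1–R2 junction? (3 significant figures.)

First combine the lower leg with the load: R2 ‖ R_L = 55.22 Ω.
Then V_out = V_s · R2'/(R1 + R2') = 23.8 × 55.22/132.3 = 9.933 V.
(Unloaded it would be 11.4 V; the load pulls it down.)

V_out ≈ 9.93 V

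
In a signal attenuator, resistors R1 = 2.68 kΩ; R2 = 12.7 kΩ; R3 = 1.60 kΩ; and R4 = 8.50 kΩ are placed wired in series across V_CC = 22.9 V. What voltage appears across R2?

V ≈ 11.4 V

Total series resistance ΣR = 2.68 + 12.7 + 1.60 + 8.50 = 25.48 kΩ.
Voltage divider: V = V_CC · (12.70 / 25.48) = 22.9 × 0.4984 = 11.41 V.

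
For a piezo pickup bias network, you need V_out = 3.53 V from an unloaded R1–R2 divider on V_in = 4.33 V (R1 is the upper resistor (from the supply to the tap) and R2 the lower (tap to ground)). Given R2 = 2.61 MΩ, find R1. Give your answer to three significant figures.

R1 ≈ 0.592 MΩ

The divider ratio is R2/(R1+R2) = 3.53/4.33 = 0.8152.
R1 = R2·(1/k − 1) = 2.61 × 0.2266 = 0.5915 MΩ.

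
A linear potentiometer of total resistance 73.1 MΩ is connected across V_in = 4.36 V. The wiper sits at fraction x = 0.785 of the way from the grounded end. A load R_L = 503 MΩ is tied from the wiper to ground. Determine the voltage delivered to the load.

V_out ≈ 3.34 V

Split the track: R_lower = x·R_p = 57.38 MΩ, R_upper = (1−x)·R_p = 15.72 MΩ.
(x·R_p) ‖ R_L = 51.51 MΩ.
V_out = 4.36 × 51.51/(15.72 + 51.51) = 3.341 V.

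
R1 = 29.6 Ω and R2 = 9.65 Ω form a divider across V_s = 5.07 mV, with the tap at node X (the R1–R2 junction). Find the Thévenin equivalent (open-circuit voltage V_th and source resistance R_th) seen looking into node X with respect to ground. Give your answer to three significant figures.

V_th is the unloaded tap voltage: V_s · R2/(R1+R2) = 5.07 × 0.2459 = 1.247 mV.
Zeroing V_s shorts the top of R1 to ground, so R_th = R1 ‖ R2 = 7.277 Ω.

V_th ≈ 1.25 mV, R_th ≈ 7.28 Ω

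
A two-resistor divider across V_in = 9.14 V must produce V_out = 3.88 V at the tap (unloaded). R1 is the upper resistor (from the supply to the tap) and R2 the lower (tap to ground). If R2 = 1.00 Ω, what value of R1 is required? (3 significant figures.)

R1 ≈ 1.36 Ω

V_out/V_in = R2/(R1+R2) = 0.4245.
R1 = R2·(1/k − 1) = 1.00 × 1.356 = 1.356 Ω.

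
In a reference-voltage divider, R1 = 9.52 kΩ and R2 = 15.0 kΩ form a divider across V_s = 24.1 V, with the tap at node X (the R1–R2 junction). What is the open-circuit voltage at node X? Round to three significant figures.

V_th is the unloaded tap voltage: V_s · R2/(R1+R2) = 24.1 × 0.6117 = 14.74 V.

V_th ≈ 14.7 V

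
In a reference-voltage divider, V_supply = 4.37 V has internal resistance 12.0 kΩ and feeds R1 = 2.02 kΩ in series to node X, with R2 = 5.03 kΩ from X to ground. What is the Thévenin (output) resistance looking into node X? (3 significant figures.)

R_th ≈ 3.70 kΩ

R1' = 12.0 + 2.02 = 14.02 kΩ (source resistance + R1).
Zeroing V_supply shorts the top of R1' to ground, so R_th = R1' ‖ R2 = 3.702 kΩ.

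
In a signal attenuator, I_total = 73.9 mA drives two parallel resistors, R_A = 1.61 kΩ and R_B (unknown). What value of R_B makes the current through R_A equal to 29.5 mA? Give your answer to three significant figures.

In a two-way split, I_A/I_total = R_B/(R_A + R_B).
29.5/73.9 = R_B/(R_A + R_B) → R_B = R_A · (0.3992)/(1 − 0.3992) = 1.61 × 0.6644 = 1.070 kΩ.

R_B ≈ 1.07 kΩ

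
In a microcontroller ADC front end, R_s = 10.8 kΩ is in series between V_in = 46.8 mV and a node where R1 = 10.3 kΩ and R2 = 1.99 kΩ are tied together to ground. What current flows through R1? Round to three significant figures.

I ≈ 0.608 µA

Parallel bank: R_p = 1/(1/10.3 + 1/1.99) = 1.668 kΩ.
Node voltage V_A = V_in · R_p/(R_s + R_p) = 46.8 × 0.1338 = 6.260 mV.
Branch current I = V_A/R1 = 6.260/10.3 = 0.6078 µA.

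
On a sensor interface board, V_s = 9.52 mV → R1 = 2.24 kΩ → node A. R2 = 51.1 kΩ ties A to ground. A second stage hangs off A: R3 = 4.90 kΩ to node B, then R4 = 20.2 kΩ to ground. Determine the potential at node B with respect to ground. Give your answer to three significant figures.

V_B ≈ 6.76 mV

Looking into the second stage from A: R3 + R4 = 25.10 kΩ appears in parallel with R2.
Effective lower resistance at A: R2 ‖ 25.10 = 16.83 kΩ.
V_A = 9.52 × 16.83/(2.24 + 16.83) = 8.402 mV.
Then the unloaded second divider: V_B = V_A × R4/(R3+R4) = 8.402 × 0.8048 = 6.762 mV.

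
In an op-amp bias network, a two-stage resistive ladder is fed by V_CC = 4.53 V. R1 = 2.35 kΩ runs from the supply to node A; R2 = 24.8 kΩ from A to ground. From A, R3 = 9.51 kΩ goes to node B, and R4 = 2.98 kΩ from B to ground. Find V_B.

Looking into the second stage from A: R3 + R4 = 12.49 kΩ appears in parallel with R2.
Effective lower resistance at A: R2 ‖ 12.49 = 8.307 kΩ.
So V_A = 4.53 × 0.7795 = 3.531 V.
V_B = V_A × 0.2386 = 0.8425 V.

V_B ≈ 0.842 V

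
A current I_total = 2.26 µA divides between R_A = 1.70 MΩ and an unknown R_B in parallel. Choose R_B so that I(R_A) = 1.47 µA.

The fraction through R_A equals R_B/(R_A+R_B).
1.47/2.26 = R_B/(R_A + R_B) → R_B = R_A · (0.6504)/(1 − 0.6504) = 1.70 × 1.861 = 3.163 MΩ.

R_B ≈ 3.16 MΩ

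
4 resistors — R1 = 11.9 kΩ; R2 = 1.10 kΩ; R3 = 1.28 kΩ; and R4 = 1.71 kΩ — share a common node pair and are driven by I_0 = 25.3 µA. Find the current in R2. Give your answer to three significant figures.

I ≈ 9.75 µA

ΣG = 1/11.9 + 1/1.10 + 1/1.28 + 1/1.71 = 2.359.
R2 takes the fraction G_k/ΣG = 0.9091/2.359 = 0.3853, so I = 25.3 × 0.3853 = 9.749 µA.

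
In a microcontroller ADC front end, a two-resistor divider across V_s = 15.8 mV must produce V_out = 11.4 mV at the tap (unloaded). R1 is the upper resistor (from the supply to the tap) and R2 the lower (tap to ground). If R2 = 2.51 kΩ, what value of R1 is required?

The divider ratio is R2/(R1+R2) = 11.4/15.8 = 0.7215.
Rearranging, R1 = R2·(1−k)/k = 2.51 × 0.3860 = 0.9688 kΩ.

R1 ≈ 0.969 kΩ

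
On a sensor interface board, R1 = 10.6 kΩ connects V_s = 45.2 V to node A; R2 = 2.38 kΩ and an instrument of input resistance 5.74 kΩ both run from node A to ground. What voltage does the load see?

The load sits in parallel with R2, giving an effective lower resistance R2' = R2·R_L/(R2+R_L) = 1.682 kΩ.
Voltage divider with the loaded lower leg: V_out = 45.2 × 1.682/(10.6 + 1.682) = 45.2 × 0.1370 = 6.191 V.
(Unloaded it would be 8.29 V; the load pulls it down.)

V_out ≈ 6.19 V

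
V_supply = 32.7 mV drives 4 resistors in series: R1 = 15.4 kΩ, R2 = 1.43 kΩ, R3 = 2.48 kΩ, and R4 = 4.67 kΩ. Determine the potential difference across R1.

Total series resistance ΣR = 15.4 + 1.43 + 2.48 + 4.67 = 23.98 kΩ.
V = V_supply · R/ΣR = 32.7 × 0.6422 = 21.00 mV.

V ≈ 21.0 mV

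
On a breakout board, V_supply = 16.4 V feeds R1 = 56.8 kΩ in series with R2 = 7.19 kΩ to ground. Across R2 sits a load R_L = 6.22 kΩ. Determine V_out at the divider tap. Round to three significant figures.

The load sits in parallel with R2, giving an effective lower resistance R2' = R2·R_L/(R2+R_L) = 3.335 kΩ.
Voltage divider with the loaded lower leg: V_out = 16.4 × 3.335/(56.8 + 3.335) = 16.4 × 0.05546 = 0.9095 V.
(Unloaded it would be 1.84 V; the load pulls it down.)

V_out ≈ 0.910 V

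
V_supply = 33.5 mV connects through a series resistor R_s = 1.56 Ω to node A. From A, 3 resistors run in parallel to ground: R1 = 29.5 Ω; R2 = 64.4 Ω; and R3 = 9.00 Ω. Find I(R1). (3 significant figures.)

Combine the parallel branches: R_p = (1/29.5 + 1/64.4 + 1/9.00)⁻¹ = 6.229 Ω.
Node voltage V_A = V_supply · R_p/(R_s + R_p) = 33.5 × 0.7997 = 26.79 mV.
I(R1) = V_A / R1 = 26.79/29.5 = 0.9082 mA.

I ≈ 0.908 mA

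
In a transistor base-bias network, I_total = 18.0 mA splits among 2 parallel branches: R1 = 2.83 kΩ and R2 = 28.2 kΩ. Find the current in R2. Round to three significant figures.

I ≈ 1.64 mA

With just two branches, the current splits inversely with resistance.
I(R2) = 18.0 × 2.83/(2.83 + 28.2) = 18.0 × 0.09120 = 1.642 mA.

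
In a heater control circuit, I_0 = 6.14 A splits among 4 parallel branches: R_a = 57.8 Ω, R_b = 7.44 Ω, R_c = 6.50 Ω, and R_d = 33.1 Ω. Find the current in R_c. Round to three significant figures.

I ≈ 2.81 A

Total conductance ΣG = 1/57.8 + 1/7.44 + 1/6.50 + 1/33.1 = 0.3358 (units of 1/Ω).
By the current-divider rule, I = I_0 · G_k/ΣG = 6.14 × 0.4582 = 2.813 A.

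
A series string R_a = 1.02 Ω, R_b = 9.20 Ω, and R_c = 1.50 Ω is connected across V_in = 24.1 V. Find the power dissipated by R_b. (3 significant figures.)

Series current I = V_in/ΣR = 24.1/11.72 = 2.056 A.
P(R_b) = I²·R_b = (2.056)² × 9.20 = 38.90 W.

P ≈ 38.9 W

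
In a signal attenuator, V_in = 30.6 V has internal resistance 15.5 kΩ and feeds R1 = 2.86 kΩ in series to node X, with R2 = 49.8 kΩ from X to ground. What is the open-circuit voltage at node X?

R1' = 15.5 + 2.86 = 18.36 kΩ (source resistance + R1).
V_th is the unloaded tap voltage: V_in · R2/(R1'+R2) = 30.6 × 0.7306 = 22.36 V.

V_th ≈ 22.4 V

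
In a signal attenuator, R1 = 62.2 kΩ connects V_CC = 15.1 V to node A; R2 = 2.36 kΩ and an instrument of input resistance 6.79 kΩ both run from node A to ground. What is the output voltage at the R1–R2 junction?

V_out ≈ 0.414 V

First combine the lower leg with the load: R2 ‖ R_L = 1.751 kΩ.
Voltage divider with the loaded lower leg: V_out = 15.1 × 1.751/(62.2 + 1.751) = 15.1 × 0.02738 = 0.4135 V.
(Unloaded it would be 0.552 V; the load pulls it down.)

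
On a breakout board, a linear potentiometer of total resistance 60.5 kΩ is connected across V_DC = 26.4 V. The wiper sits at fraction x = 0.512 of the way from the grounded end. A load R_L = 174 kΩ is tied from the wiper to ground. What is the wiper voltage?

V_out ≈ 12.4 V

Lower segment x·R_p = 30.98 kΩ; upper segment (1−x)·R_p = 29.52 kΩ.
R_L loads the lower segment: effective lower R = 26.29 kΩ.
V_out = 26.4 × 26.29/(29.52 + 26.29) = 12.44 V.
(Unloaded: V_out = x·V_DC = 13.5 V.)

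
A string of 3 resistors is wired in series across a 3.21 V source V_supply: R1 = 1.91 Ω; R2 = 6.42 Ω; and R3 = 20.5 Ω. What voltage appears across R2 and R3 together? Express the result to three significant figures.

V ≈ 3.00 V

ΣR = 1.91 + 6.42 + 20.5 = 28.83 Ω.
R_{R2..R3} = 6.42 + 20.5 = 26.92 Ω.
By the voltage-divider rule, V = 3.21 × 26.92/28.83 = 2.997 V.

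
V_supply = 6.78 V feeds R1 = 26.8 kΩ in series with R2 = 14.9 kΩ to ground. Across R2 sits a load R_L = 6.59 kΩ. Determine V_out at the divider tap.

V_out ≈ 0.988 V

R2 ‖ R_L = (14.9 × 6.59)/(14.9 + 6.59) = 4.569 kΩ.
Then V_out = V_supply · R2'/(R1 + R2') = 6.78 × 4.569/31.37 = 0.9876 V.
(Unloaded it would be 2.42 V; the load pulls it down.)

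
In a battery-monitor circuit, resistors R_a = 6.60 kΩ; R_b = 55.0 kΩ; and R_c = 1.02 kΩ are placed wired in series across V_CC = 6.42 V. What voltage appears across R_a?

ΣR = 6.60 + 55.0 + 1.02 = 62.62 kΩ.
Voltage divider: V = V_CC · (6.600 / 62.62) = 6.42 × 0.1054 = 0.6767 V.

V ≈ 0.677 V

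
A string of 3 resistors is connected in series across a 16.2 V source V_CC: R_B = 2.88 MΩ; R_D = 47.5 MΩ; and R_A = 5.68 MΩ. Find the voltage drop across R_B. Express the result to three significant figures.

Series total: ΣR = 2.88 + 47.5 + 5.68 = 56.06 MΩ.
By the voltage-divider rule, V = 16.2 × 2.880/56.06 = 0.8323 V.

V ≈ 0.832 V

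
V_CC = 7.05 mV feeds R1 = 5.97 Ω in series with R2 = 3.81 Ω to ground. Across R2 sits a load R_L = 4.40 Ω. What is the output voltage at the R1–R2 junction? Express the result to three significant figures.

First combine the lower leg with the load: R2 ‖ R_L = 2.042 Ω.
Voltage divider with the loaded lower leg: V_out = 7.05 × 2.042/(5.97 + 2.042) = 7.05 × 0.2549 = 1.797 mV.

V_out ≈ 1.80 mV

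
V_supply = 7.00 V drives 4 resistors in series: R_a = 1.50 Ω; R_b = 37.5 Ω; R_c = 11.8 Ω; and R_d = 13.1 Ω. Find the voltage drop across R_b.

Total series resistance ΣR = 1.50 + 37.5 + 11.8 + 13.1 = 63.90 Ω.
V = V_supply · R/ΣR = 7.00 × 0.5869 = 4.108 V.

V ≈ 4.11 V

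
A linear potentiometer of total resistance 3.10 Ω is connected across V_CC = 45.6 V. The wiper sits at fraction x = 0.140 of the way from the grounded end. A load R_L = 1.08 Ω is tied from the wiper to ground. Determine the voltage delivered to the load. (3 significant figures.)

V_out ≈ 4.74 V

Split the track: R_lower = x·R_p = 0.4340 Ω, R_upper = (1−x)·R_p = 2.666 Ω.
Lower segment in parallel with the load: 0.4340 ‖ 1.08 = 0.3096 Ω.
Then V_out = V_CC · 0.3096/(2.666 + 0.3096) = 4.744 V.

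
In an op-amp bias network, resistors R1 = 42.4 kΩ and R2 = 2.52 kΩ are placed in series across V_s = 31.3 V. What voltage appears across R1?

ΣR = 42.4 + 2.52 = 44.92 kΩ.
By the voltage-divider rule, V = 31.3 × 42.40/44.92 = 29.54 V.

V ≈ 29.5 V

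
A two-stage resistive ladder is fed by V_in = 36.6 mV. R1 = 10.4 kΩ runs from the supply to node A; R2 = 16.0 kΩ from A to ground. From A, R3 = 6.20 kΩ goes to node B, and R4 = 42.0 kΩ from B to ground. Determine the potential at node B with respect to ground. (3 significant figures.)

V_B ≈ 17.1 mV

The second stage (R3 + R4 = 48.20 kΩ) loads node A in parallel with R2.
Effective lower resistance at A: R2 ‖ 48.20 = 12.01 kΩ.
So V_A = 36.6 × 0.5360 = 19.62 mV.
Then the unloaded second divider: V_B = V_A × R4/(R3+R4) = 19.62 × 0.8714 = 17.09 mV.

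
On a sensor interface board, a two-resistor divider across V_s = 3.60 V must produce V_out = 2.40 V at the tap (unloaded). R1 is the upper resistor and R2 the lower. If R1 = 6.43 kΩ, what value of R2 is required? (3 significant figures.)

R2 ≈ 12.9 kΩ

Required fraction k = V_out/V_s = 0.6667.
So R2 = R1 · V_out/(V_s − V_out) = 6.43 × 2.40/(3.60 − 2.40) = 6.43 × 2.000 = 12.86 kΩ.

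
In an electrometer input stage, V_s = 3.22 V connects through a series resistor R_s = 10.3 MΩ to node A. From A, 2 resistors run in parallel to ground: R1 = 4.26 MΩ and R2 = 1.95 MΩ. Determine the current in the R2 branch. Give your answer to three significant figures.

Equivalent of the parallel group: R_p = 1.338 MΩ.
V_A = 3.22 × 1.338/11.64 = 0.3701 V.
I(R2) = V_A / R2 = 0.3701/1.95 = 0.1898 µA.
(Check via current divider: I_total = 0.2767 µA; share G_k/ΣG = 0.6860 → same result.)

I ≈ 0.190 µA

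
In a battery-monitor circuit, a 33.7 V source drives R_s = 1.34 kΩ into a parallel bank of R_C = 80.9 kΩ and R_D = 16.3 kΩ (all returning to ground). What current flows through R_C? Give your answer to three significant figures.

Combine the parallel branches: R_p = (1/80.9 + 1/16.3)⁻¹ = 13.57 kΩ.
V_A = 33.7 × 13.57/14.91 = 30.67 V.
I(R_C) = V_A / R_C = 30.67/80.9 = 0.3791 mA.

I ≈ 0.379 mA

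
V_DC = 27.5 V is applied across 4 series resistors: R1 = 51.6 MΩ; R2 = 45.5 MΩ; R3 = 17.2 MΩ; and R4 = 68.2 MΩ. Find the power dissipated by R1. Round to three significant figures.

P ≈ 1.17 µW

Series current I = V_DC/ΣR = 27.5/182.5 = 0.1507 µA.
V(R1) = I·R = 7.775 V; P = V·I = 7.775 × 0.1507 = 1.172 µW.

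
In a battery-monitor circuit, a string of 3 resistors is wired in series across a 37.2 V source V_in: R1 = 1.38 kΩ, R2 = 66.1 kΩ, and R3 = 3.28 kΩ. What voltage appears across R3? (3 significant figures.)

V ≈ 1.72 V

Series total: ΣR = 1.38 + 66.1 + 3.28 = 70.76 kΩ.
By the voltage-divider rule, V = 37.2 × 3.280/70.76 = 1.724 V.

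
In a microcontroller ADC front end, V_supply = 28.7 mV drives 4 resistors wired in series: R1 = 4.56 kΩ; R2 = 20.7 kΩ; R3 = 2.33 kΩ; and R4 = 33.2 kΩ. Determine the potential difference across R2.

Total series resistance ΣR = 4.56 + 20.7 + 2.33 + 33.2 = 60.79 kΩ.
V = V_supply · R/ΣR = 28.7 × 0.3405 = 9.773 mV.

V ≈ 9.77 mV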